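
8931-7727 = 1204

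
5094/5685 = 1698/1895 = 0.90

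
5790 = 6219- 429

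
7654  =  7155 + 499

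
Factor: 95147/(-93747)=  - 3^( - 1)  *13^2*563^1* 31249^( - 1)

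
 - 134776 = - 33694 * 4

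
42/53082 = 7/8847 = 0.00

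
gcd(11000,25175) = 25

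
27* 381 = 10287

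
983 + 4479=5462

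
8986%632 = 138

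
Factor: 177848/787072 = 47/208 = 2^( - 4)*13^( - 1 )*47^1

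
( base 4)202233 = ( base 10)2223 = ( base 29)2IJ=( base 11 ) 1741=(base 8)4257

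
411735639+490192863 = 901928502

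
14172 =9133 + 5039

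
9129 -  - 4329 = 13458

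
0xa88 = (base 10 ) 2696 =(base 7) 10601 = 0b101010001000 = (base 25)47L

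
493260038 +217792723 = 711052761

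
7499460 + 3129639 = 10629099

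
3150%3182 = 3150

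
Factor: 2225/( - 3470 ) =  - 2^( - 1) *5^1*89^1*347^( - 1 )  =  -445/694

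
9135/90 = 203/2 = 101.50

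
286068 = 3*95356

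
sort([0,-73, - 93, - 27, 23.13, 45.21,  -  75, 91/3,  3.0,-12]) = [ - 93, - 75,-73, - 27, - 12, 0,3.0 , 23.13,91/3,  45.21 ]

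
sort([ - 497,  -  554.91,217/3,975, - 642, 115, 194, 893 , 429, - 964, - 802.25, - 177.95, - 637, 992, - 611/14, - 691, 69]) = [ - 964, - 802.25, - 691 , - 642, - 637, - 554.91,- 497,- 177.95, - 611/14,69, 217/3,115 , 194, 429,893, 975, 992 ] 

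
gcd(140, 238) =14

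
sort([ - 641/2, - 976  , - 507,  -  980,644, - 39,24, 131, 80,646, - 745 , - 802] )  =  [ - 980, - 976, - 802, - 745, - 507, - 641/2, - 39, 24,  80, 131, 644,646 ]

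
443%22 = 3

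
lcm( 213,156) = 11076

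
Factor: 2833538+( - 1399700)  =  1433838 = 2^1 * 3^1*7^2*4877^1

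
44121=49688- 5567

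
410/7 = 410/7 = 58.57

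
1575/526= 1575/526 = 2.99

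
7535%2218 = 881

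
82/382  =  41/191 = 0.21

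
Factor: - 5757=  - 3^1*19^1*101^1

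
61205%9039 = 6971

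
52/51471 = 52/51471 = 0.00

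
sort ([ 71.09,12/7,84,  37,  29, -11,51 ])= [- 11, 12/7,29, 37, 51, 71.09,84]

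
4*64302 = 257208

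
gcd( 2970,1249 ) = 1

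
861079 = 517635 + 343444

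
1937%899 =139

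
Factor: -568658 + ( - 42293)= - 610951=- 11^1*55541^1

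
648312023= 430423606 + 217888417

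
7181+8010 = 15191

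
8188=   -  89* (  -  92) 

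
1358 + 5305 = 6663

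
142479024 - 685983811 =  - 543504787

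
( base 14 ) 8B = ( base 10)123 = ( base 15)83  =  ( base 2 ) 1111011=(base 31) 3U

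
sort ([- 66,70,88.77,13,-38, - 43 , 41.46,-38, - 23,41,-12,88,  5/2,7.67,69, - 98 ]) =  [  -  98, - 66, - 43, - 38,-38,-23,  -  12, 5/2,7.67,13,41, 41.46,  69, 70,88, 88.77]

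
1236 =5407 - 4171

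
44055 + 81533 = 125588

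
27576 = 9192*3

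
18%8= 2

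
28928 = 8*3616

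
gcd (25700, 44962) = 2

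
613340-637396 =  - 24056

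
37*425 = 15725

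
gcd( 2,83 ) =1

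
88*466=41008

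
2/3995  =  2/3995 = 0.00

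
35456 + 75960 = 111416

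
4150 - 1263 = 2887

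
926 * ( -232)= -214832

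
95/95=1 = 1.00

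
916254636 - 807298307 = 108956329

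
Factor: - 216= - 2^3*3^3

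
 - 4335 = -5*867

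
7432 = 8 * 929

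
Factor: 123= 3^1*41^1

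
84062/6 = 42031/3 = 14010.33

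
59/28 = 59/28 = 2.11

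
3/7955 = 3/7955 = 0.00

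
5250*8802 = 46210500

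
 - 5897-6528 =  - 12425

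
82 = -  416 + 498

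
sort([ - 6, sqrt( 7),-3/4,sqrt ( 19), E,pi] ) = [ - 6, - 3/4,sqrt( 7) , E,  pi,sqrt( 19)] 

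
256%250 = 6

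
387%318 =69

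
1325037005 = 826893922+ 498143083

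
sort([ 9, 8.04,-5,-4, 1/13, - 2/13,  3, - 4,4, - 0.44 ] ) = [ - 5, - 4, - 4, - 0.44, - 2/13, 1/13,3,4, 8.04,9 ] 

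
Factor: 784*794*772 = 480566912 = 2^7*7^2*193^1*397^1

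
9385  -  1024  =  8361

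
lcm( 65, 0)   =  0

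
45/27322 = 45/27322 = 0.00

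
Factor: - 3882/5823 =-2/3  =  -  2^1*3^ ( - 1)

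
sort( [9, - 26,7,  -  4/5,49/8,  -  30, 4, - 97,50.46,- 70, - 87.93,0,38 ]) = [ - 97, - 87.93,  -  70,-30, - 26, -4/5,0,4,49/8, 7,9, 38, 50.46]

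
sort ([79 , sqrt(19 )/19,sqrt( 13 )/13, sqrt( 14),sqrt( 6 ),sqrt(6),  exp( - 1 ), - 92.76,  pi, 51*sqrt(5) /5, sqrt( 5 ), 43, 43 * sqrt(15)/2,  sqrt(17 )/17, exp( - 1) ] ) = [-92.76, sqrt( 19 )/19,sqrt (17 )/17 , sqrt( 13 ) /13,exp( - 1), exp ( - 1), sqrt( 5),sqrt( 6 ),sqrt( 6 ),pi, sqrt( 14),51*sqrt( 5 ) /5,43,79,43*sqrt(15 )/2]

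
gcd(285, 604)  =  1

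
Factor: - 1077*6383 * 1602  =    -  11012934582  =  - 2^1*3^3*13^1*89^1*359^1*491^1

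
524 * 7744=4057856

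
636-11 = 625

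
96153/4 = 96153/4=24038.25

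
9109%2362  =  2023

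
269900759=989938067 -720037308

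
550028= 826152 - 276124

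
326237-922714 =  - 596477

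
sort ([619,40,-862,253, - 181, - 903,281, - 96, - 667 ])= [-903, - 862,-667,-181, - 96 , 40,253,281, 619]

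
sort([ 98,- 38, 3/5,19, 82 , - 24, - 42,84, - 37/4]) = [ - 42, - 38, - 24, - 37/4 , 3/5,  19,  82, 84,98] 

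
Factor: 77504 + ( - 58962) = 2^1 * 73^1*127^1 = 18542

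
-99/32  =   - 4 + 29/32  =  - 3.09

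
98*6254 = 612892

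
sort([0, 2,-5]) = [ - 5, 0,2]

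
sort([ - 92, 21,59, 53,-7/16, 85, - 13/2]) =[ - 92, - 13/2, - 7/16,21, 53,59, 85]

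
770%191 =6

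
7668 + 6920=14588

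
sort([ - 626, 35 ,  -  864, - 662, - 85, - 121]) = [ - 864, - 662 , - 626, - 121, - 85, 35]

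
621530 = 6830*91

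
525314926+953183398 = 1478498324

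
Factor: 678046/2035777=2^1*37^( - 1)*55021^( - 1)*339023^1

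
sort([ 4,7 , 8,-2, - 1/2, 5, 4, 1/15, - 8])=[  -  8, - 2, - 1/2,1/15 , 4, 4, 5,7,8]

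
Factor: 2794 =2^1*11^1*127^1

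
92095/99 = 92095/99 = 930.25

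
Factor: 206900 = 2^2*5^2*2069^1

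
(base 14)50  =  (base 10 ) 70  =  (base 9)77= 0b1000110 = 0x46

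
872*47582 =41491504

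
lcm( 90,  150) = 450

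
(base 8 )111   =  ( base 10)73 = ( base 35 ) 23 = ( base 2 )1001001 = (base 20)3d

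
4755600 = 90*52840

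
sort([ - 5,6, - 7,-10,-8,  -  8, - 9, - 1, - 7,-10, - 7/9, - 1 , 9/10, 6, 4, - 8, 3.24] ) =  [ - 10,-10, - 9, - 8, - 8,  -  8, - 7, - 7, - 5,- 1, - 1, - 7/9, 9/10,3.24, 4 , 6,6]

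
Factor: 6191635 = 5^1*1238327^1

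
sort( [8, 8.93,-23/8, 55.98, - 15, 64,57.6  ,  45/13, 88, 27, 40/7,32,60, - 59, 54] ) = [ - 59,-15, - 23/8, 45/13, 40/7,8,8.93,  27, 32,54, 55.98, 57.6, 60 , 64, 88]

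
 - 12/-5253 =4/1751 = 0.00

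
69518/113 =69518/113 = 615.20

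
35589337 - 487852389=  - 452263052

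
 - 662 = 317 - 979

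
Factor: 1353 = 3^1*11^1*41^1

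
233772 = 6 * 38962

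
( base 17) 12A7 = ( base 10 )5668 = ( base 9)7687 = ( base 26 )8a0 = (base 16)1624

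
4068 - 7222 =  - 3154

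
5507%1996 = 1515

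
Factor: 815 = 5^1*163^1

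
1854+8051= 9905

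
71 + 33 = 104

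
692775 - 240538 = 452237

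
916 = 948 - 32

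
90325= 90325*1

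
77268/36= 6439/3 = 2146.33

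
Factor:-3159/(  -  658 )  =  2^ ( - 1 ) * 3^5*7^ (-1 )*13^1*47^( - 1 )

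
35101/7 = 35101/7 = 5014.43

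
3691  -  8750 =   -  5059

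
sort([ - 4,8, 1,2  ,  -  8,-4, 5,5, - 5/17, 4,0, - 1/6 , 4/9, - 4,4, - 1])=[ - 8, - 4, -4, - 4,-1,  -  5/17,- 1/6, 0, 4/9, 1, 2,  4, 4,  5,5, 8]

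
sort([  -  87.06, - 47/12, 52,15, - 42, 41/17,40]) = [ - 87.06, - 42, - 47/12, 41/17, 15,  40 , 52]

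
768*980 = 752640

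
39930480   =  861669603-821739123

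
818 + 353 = 1171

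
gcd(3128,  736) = 184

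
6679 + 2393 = 9072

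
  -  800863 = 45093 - 845956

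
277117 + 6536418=6813535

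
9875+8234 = 18109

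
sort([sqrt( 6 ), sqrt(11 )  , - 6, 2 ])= [ - 6,2,sqrt (6), sqrt(11) ]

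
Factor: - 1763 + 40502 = 3^1*37^1*349^1 = 38739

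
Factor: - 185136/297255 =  - 2^4*5^( - 1)*29^1*149^( - 1 ) = - 464/745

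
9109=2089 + 7020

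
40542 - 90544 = -50002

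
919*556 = 510964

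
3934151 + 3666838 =7600989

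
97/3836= 97/3836 = 0.03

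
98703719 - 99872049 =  - 1168330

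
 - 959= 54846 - 55805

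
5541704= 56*98959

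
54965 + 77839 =132804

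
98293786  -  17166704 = 81127082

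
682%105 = 52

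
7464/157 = 47 + 85/157 = 47.54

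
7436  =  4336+3100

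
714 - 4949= -4235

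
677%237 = 203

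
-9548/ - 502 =19 + 5/251=19.02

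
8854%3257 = 2340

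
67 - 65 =2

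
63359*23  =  1457257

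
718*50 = 35900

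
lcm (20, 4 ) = 20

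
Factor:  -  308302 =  -2^1 * 139^1 * 1109^1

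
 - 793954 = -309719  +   - 484235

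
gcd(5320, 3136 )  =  56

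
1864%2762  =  1864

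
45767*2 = 91534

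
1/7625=1/7625= 0.00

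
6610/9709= 6610/9709  =  0.68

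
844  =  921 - 77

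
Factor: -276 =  - 2^2*3^1*23^1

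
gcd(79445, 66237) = 1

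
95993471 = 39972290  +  56021181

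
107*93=9951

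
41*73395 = 3009195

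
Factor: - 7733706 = -2^1 * 3^1*1288951^1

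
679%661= 18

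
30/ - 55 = -1+5/11 = - 0.55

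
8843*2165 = 19145095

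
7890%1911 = 246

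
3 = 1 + 2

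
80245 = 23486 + 56759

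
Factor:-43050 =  - 2^1*3^1*5^2*7^1 * 41^1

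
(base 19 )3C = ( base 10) 69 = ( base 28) 2d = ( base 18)3F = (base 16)45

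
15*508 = 7620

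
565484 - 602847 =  - 37363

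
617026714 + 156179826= 773206540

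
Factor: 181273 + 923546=3^1 *368273^1 = 1104819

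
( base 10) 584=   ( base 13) 35c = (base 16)248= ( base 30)JE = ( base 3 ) 210122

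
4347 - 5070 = -723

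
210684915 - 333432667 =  - 122747752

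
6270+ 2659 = 8929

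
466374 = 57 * 8182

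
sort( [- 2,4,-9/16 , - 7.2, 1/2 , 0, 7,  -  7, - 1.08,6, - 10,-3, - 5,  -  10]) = [ - 10, - 10, - 7.2, - 7, - 5, - 3, - 2, - 1.08,  -  9/16, 0,1/2 , 4, 6, 7]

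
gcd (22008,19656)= 168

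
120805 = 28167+92638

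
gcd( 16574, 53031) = 1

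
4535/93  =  4535/93=48.76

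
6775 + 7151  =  13926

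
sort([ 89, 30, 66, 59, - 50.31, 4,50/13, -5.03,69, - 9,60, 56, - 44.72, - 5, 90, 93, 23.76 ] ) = [ - 50.31, - 44.72, - 9,-5.03,-5,  50/13,4, 23.76,30, 56,59, 60,66,  69,89, 90,  93 ] 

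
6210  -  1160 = 5050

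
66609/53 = 66609/53 = 1256.77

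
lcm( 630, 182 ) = 8190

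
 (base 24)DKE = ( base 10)7982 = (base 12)4752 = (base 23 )f21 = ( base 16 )1f2e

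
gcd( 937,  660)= 1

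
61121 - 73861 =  - 12740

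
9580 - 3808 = 5772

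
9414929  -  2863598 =6551331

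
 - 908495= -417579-490916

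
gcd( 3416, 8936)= 8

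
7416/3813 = 2472/1271 = 1.94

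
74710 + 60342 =135052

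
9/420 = 3/140  =  0.02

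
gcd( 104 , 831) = 1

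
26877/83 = 323 + 68/83 = 323.82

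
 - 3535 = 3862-7397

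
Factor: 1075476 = 2^2*3^1*19^1*53^1*89^1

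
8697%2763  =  408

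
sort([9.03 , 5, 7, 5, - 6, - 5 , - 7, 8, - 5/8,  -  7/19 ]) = [ - 7, - 6, - 5, - 5/8, - 7/19, 5, 5,7, 8, 9.03] 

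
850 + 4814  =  5664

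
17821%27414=17821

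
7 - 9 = -2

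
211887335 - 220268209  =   - 8380874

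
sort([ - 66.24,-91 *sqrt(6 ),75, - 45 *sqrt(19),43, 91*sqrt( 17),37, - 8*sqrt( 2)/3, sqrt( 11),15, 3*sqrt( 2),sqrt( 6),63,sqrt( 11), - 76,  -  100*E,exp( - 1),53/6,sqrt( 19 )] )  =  [-100*E, -91*sqrt( 6 ), - 45*sqrt(19),- 76, - 66.24, - 8*sqrt( 2)/3 , exp(  -  1),sqrt( 6),sqrt ( 11),sqrt(11),3 * sqrt(2),sqrt( 19), 53/6, 15,37,43  ,  63,75,91*sqrt( 17)]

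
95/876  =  95/876=0.11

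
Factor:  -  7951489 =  - 7^1*13^1*59^1*1481^1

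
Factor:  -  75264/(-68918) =2^8*3^1*7^2*17^(- 1)*2027^( - 1) =37632/34459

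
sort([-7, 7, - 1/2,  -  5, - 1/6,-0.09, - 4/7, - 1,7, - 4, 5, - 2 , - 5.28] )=[-7, - 5.28, - 5,  -  4, - 2, - 1,  -  4/7, - 1/2 , - 1/6, -0.09,5,7, 7]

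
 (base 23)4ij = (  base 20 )679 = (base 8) 4765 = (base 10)2549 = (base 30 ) 2OT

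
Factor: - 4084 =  - 2^2*1021^1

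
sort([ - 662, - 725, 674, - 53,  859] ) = [  -  725, - 662,  -  53,674,859] 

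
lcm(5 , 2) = 10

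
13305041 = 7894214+5410827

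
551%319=232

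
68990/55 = 13798/11 = 1254.36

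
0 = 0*6799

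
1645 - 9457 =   -  7812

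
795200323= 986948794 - 191748471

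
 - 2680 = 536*( -5)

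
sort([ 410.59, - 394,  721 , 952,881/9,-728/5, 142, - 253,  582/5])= [ - 394,-253, - 728/5, 881/9, 582/5,  142,410.59,721,952 ]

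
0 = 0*72216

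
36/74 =18/37 = 0.49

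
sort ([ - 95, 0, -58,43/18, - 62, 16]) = [-95,-62, - 58,0,43/18, 16 ] 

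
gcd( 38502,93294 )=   18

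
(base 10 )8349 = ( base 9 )12406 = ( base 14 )3085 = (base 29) 9qq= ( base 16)209d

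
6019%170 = 69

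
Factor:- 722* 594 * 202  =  -86631336 = - 2^3 * 3^3 * 11^1*19^2 * 101^1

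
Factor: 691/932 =2^( - 2)*233^( - 1)*691^1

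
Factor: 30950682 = 2^1*3^1*7^1*736921^1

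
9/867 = 3/289= 0.01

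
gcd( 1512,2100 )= 84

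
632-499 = 133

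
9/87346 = 9/87346 = 0.00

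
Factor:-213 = -3^1*71^1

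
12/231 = 4/77 = 0.05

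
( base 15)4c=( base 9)80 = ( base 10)72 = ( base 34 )24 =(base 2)1001000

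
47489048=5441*8728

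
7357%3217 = 923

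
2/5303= 2/5303 = 0.00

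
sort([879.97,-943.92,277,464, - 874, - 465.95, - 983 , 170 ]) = [ - 983,-943.92, - 874, - 465.95,170 , 277,464,879.97]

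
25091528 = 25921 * 968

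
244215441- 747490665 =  - 503275224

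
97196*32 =3110272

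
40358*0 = 0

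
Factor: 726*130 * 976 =92114880 = 2^6 * 3^1*5^1*11^2 *13^1*61^1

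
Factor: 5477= 5477^1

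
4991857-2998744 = 1993113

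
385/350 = 1  +  1/10 = 1.10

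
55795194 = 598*93303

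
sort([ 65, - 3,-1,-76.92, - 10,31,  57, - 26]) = [ - 76.92,  -  26, - 10, -3 ,-1,31,57,  65]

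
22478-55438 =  - 32960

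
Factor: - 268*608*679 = -110638976 =-2^7*7^1*19^1*67^1*97^1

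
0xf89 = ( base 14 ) 1641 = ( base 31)449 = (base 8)7611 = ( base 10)3977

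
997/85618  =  997/85618=0.01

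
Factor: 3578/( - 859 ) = -2^1* 859^( - 1)*1789^1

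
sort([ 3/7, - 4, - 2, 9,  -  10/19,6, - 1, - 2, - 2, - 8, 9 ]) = [ - 8, - 4,-2, - 2, - 2, - 1, - 10/19,  3/7,  6,9,9 ] 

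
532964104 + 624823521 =1157787625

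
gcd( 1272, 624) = 24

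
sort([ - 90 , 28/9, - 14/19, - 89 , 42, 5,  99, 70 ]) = [-90,- 89, - 14/19,28/9, 5 , 42,70,  99]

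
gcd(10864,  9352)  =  56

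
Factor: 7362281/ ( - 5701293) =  - 3^( - 3 )* 13^ ( - 1)*37^(  -  1 )*439^( - 1) * 7362281^1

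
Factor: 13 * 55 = 715 = 5^1*11^1*13^1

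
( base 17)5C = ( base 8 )141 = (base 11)89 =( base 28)3D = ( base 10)97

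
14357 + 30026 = 44383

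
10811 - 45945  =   - 35134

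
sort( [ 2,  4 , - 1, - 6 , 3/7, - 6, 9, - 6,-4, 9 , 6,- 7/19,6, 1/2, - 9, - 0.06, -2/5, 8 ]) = [ - 9, -6,  -  6 , - 6, - 4,-1, - 2/5, - 7/19, - 0.06, 3/7, 1/2, 2, 4, 6,6, 8, 9, 9]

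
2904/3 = 968 = 968.00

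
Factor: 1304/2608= 2^( - 1 )=   1/2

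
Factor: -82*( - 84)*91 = 626808 =2^3*3^1*  7^2 * 13^1*41^1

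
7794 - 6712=1082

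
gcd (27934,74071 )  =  1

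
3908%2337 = 1571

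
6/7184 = 3/3592 = 0.00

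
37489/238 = 157 + 123/238= 157.52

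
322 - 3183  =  -2861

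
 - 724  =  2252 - 2976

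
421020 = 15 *28068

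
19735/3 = 19735/3 = 6578.33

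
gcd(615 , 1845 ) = 615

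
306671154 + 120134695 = 426805849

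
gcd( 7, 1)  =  1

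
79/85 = 79/85 = 0.93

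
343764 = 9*38196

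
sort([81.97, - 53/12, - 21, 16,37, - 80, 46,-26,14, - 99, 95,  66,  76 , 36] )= [ - 99,-80,  -  26,- 21 , - 53/12, 14, 16, 36,37, 46, 66,76,81.97,95]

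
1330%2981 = 1330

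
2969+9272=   12241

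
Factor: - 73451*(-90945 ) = 6680001195 = 3^2 * 5^1*7^2*43^1*47^1*1499^1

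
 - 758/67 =  -  758/67 = - 11.31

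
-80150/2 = -40075=-40075.00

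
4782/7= 683 + 1/7  =  683.14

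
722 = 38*19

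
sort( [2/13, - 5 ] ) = [ - 5,2/13]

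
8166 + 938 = 9104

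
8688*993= 8627184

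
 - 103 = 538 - 641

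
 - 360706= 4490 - 365196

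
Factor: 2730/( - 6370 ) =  - 3/7   =  - 3^1 * 7^(  -  1)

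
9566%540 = 386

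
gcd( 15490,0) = 15490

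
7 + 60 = 67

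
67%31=5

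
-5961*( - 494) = 2944734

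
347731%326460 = 21271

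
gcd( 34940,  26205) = 8735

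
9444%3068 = 240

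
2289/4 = 572 + 1/4 = 572.25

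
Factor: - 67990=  - 2^1*5^1*13^1* 523^1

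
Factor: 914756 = 2^2*23^1 * 61^1 * 163^1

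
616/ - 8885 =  - 1  +  8269/8885  =  - 0.07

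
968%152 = 56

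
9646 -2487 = 7159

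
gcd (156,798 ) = 6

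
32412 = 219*148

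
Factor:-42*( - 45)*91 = 171990 =2^1*3^3*5^1*7^2*13^1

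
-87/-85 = 87/85= 1.02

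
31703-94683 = -62980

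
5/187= 5/187 =0.03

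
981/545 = 9/5 = 1.80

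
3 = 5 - 2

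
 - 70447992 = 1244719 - 71692711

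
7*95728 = 670096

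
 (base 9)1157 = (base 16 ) 35E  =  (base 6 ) 3554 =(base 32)qu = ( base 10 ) 862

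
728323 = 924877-196554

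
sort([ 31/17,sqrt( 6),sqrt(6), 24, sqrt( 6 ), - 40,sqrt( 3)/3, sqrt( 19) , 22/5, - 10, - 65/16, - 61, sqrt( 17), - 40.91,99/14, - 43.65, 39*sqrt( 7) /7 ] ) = [ - 61, - 43.65 , - 40.91,  -  40, - 10, - 65/16, sqrt( 3)/3, 31/17, sqrt(6), sqrt( 6), sqrt(6), sqrt ( 17), sqrt( 19),22/5, 99/14 , 39*sqrt(7 )/7,24]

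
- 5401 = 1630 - 7031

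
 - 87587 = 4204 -91791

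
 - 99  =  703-802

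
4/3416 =1/854 = 0.00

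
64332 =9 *7148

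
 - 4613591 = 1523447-6137038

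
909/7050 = 303/2350 =0.13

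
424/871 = 424/871 = 0.49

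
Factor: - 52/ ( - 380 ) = 13/95 = 5^ (-1 )*13^1*19^( - 1) 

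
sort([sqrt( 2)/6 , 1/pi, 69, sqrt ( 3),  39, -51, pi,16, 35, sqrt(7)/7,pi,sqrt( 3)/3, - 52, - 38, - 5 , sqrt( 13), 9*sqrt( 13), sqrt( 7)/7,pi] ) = [ -52,-51 , - 38,-5, sqrt( 2)/6, 1/pi,sqrt( 7 ) /7 , sqrt( 7)/7,sqrt( 3) /3, sqrt( 3), pi, pi,pi, sqrt( 13), 16,9*sqrt (13),35 , 39,69]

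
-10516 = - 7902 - 2614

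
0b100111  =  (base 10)39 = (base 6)103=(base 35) 14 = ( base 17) 25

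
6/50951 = 6/50951 =0.00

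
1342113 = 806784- - 535329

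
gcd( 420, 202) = 2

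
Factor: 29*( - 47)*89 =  - 121307 = - 29^1*47^1 * 89^1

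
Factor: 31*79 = 31^1 * 79^1 = 2449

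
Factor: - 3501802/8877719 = -2^1*1750901^1*8877719^( - 1 )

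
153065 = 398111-245046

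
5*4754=23770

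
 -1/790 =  - 1/790 = -0.00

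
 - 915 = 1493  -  2408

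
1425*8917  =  12706725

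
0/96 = 0 = 0.00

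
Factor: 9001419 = 3^1*7^1*428639^1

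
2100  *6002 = 12604200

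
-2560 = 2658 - 5218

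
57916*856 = 49576096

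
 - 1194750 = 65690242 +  - 66884992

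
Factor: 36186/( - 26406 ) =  - 3^( - 3)*37^1 =- 37/27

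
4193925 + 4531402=8725327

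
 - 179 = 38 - 217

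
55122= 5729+49393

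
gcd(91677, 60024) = 3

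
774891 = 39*19869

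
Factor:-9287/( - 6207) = 3^(-1 )*37^1 * 251^1 * 2069^(-1) 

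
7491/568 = 13 + 107/568 = 13.19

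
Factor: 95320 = 2^3*5^1*2383^1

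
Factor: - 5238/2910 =-9/5 = -3^2*5^( - 1 ) 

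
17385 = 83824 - 66439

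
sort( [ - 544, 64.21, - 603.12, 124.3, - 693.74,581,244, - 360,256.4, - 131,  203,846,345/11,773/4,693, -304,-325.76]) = [-693.74,  -  603.12, - 544, - 360  , - 325.76, - 304, - 131, 345/11, 64.21,124.3,  773/4 , 203  ,  244, 256.4 , 581,693,846 ] 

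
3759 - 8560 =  - 4801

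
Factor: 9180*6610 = 60679800 = 2^3*3^3* 5^2 * 17^1*661^1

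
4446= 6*741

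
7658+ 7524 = 15182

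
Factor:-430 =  - 2^1*5^1*43^1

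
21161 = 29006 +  - 7845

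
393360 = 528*745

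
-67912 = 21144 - 89056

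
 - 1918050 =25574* ( - 75)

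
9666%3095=381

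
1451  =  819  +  632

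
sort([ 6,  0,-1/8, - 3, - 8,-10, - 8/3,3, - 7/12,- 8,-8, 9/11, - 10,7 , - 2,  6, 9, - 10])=[ - 10, - 10, - 10, - 8, - 8,-8, - 3, - 8/3, - 2, - 7/12, - 1/8, 0,9/11,3, 6,6,7,9 ]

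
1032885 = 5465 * 189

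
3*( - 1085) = -3255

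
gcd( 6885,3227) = 1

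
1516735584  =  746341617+770393967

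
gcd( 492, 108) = 12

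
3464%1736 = 1728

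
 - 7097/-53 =133+48/53 = 133.91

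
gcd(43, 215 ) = 43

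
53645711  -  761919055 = - 708273344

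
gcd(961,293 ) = 1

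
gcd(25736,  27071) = 1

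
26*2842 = 73892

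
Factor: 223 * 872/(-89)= - 194456/89=- 2^3*89^( - 1 ) *109^1 * 223^1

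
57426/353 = 57426/353 = 162.68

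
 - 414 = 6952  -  7366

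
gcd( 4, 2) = 2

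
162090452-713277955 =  - 551187503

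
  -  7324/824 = -9  +  23/206 = -  8.89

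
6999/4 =6999/4 = 1749.75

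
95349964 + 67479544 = 162829508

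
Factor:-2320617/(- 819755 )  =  3^1*5^(-1 )*13^1*19^( - 1 )*157^1*379^1*8629^ ( - 1 )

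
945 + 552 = 1497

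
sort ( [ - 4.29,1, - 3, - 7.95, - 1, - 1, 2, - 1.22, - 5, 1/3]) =[-7.95, - 5, - 4.29, - 3,-1.22, - 1, - 1,1/3, 1,2]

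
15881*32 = 508192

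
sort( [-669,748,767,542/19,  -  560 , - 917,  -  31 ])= [  -  917, - 669,-560, - 31,542/19, 748,767] 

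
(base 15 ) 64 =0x5E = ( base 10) 94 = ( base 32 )2u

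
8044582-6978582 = 1066000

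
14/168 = 1/12 =0.08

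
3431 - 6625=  - 3194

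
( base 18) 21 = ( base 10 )37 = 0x25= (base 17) 23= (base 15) 27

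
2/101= 2/101 = 0.02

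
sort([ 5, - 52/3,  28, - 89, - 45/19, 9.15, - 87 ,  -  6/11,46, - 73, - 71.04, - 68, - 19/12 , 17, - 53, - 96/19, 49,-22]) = [ - 89, - 87, - 73, - 71.04, - 68, - 53,-22, - 52/3,-96/19, - 45/19, - 19/12,  -  6/11, 5, 9.15, 17, 28,46, 49 ] 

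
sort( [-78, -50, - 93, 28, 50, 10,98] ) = [ - 93, - 78, - 50, 10, 28 , 50,98 ]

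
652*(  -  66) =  - 43032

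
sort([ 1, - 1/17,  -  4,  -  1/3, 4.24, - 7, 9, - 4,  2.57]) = [  -  7,-4, - 4, - 1/3,-1/17, 1,2.57,  4.24,9] 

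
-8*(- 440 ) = 3520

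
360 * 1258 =452880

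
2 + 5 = 7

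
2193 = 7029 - 4836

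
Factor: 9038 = 2^1*4519^1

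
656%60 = 56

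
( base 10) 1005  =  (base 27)1a6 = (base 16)3ED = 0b1111101101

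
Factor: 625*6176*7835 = 30243100000 = 2^5*5^5*193^1*1567^1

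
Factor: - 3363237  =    -  3^2 * 373693^1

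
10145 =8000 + 2145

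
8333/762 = 8333/762 = 10.94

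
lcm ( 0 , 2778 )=0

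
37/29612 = 37/29612 = 0.00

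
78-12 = 66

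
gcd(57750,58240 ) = 70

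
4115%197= 175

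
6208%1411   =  564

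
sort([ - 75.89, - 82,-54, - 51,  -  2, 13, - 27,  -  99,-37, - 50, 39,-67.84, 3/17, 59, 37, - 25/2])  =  [ - 99, - 82,  -  75.89,- 67.84,-54,-51,-50 , - 37,-27, - 25/2,  -  2, 3/17,13, 37,39,59 ] 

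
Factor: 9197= 17^1*541^1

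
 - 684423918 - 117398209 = -801822127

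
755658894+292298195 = 1047957089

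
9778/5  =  1955 + 3/5 = 1955.60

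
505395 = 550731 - 45336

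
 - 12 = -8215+8203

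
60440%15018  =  368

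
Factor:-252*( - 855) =215460 = 2^2*3^4* 5^1*7^1*19^1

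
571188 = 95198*6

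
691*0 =0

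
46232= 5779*8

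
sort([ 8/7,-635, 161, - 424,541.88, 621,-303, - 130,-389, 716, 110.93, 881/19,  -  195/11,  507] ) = [-635, -424, -389 ,-303  , - 130, - 195/11,8/7, 881/19,  110.93,  161 , 507 , 541.88, 621, 716 ] 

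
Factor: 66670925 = 5^2*31^1*86027^1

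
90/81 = 1+1/9  =  1.11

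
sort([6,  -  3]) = [ - 3,6] 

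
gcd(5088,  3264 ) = 96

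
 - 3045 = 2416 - 5461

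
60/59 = 60/59 = 1.02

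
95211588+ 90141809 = 185353397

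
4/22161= 4/22161=0.00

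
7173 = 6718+455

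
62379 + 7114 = 69493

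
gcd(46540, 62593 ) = 1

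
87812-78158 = 9654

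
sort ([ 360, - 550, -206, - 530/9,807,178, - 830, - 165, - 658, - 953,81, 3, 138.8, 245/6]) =[ - 953,- 830, - 658, - 550 , - 206, - 165, - 530/9, 3,245/6, 81,138.8,  178, 360 , 807 ]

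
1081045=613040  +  468005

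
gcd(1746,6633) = 9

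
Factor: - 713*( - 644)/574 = 32798/41 =2^1*23^2*31^1 * 41^( - 1 )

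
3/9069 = 1/3023 = 0.00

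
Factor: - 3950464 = - 2^7*7^1*4409^1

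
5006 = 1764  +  3242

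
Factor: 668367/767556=2^( - 2)*3^( - 2) * 7^1 * 23^( - 1 )*103^1=721/828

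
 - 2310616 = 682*( - 3388)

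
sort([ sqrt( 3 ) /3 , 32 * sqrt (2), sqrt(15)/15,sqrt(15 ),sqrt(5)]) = [ sqrt( 15)/15, sqrt( 3 ) /3, sqrt(5 ),  sqrt (15 ),32*sqrt(2 ) ] 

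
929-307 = 622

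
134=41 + 93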